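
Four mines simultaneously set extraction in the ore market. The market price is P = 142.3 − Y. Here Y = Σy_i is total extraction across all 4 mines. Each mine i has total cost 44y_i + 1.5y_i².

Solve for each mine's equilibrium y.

A representative mine's profit is π_i = y_i(142.3 − Y) − 44y_i − 1.5y_i², with Y = y_i + Σ_{j≠i} y_j.
First-order condition: 98.3 − 5y_i − Σ_{j≠i} y_j = 0.
In a symmetric equilibrium every mine chooses the same y, so Σ_{j≠i} y_j = 3y. The condition becomes 98.3 − 8y = 0, giving y = 98.3/8 = 12.2875.

12.2875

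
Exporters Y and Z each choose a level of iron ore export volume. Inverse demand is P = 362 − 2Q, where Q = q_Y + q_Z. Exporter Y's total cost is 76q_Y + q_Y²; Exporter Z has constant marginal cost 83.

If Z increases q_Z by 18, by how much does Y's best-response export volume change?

Exporter Y's profit: π = q_Y(362 − 2(q_Y + q_Z)) − 76q_Y − q_Y².
∂π/∂q_Y = 286 − 6q_Y − 2q_Z = 0, so q_Y = 143/3 − (1/3)q_Z.
The reaction-function slope is −1/3, so an 18-unit rise in q_Z moves q_Y by −1/3 × 18 = −6. Y's best response falls — the actions are strategic substitutes.

-6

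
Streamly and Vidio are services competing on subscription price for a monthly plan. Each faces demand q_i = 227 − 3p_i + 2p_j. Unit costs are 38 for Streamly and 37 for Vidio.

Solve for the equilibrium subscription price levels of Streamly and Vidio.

Streamly's profit: π = (p_{Streamly} − 38)(227 − 3p_{Streamly} + 2p_{Vidio}).
∂π/∂p_{Streamly} = 341 − 6p_{Streamly} + 2p_{Vidio} = 0 ⇒ p_{Streamly} = 341/6 + (1/3)p_{Vidio}.
Similarly p_{Vidio} = 169/3 + (1/3)p_{Streamly}.
Substituting the second reaction function into the first: p_{Streamly} = 341/6 + (1/3)(169/3 + (1/3)p_{Streamly}), which gives (8/9)p_{Streamly} = 1361/18 ⇒ p_{Streamly} = 85.0625.
Then p_{Vidio} = 169/3 + (1/3)·85.0625 = 84.6875.

85.0625, 84.6875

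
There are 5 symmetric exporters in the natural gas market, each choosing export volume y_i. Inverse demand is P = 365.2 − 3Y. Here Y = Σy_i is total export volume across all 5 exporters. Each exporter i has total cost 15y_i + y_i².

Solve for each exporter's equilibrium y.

A representative exporter's profit is π_i = y_i(365.2 − 3Y) − 15y_i − y_i², with Y = y_i + Σ_{j≠i} y_j.
First-order condition: 350.2 − 8y_i − 3Σ_{j≠i} y_j = 0.
In a symmetric equilibrium every exporter chooses the same y, so Σ_{j≠i} y_j = 4y. The condition becomes 350.2 − 20y = 0, giving y = 350.2/20 = 17.51.

17.51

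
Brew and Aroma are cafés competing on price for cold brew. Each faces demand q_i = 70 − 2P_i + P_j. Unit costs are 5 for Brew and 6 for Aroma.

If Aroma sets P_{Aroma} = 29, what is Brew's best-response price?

Brew's profit: π = (P_{Brew} − 5)(70 − 2P_{Brew} + P_{Aroma}).
∂π/∂P_{Brew} = 80 − 4P_{Brew} + P_{Aroma} = 0 ⇒ P_{Brew} = 20 + 0.25P_{Aroma}.
At P_{Aroma} = 29: P_{Brew} = 20 + 0.25·29 = 27.25.

27.25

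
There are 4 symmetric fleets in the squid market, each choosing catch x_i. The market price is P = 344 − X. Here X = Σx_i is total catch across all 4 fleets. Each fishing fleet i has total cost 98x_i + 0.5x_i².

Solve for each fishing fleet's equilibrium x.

41

A representative fishing fleet's profit is π_i = x_i(344 − X) − 98x_i − 0.5x_i², with X = x_i + Σ_{j≠i} x_j.
First-order condition: 246 − 3x_i − Σ_{j≠i} x_j = 0.
In a symmetric equilibrium every fishing fleet chooses the same x, so Σ_{j≠i} x_j = 3x. The condition becomes 246 − 6x = 0, giving x = 246/6 = 41.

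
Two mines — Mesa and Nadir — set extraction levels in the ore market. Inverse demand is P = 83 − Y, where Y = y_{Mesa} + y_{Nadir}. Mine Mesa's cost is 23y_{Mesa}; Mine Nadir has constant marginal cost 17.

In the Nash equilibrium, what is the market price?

41

Mine Mesa's profit: π = y_{Mesa}(83 − (y_{Mesa} + y_{Nadir})) − 23y_{Mesa}.
∂π/∂y_{Mesa} = 60 − 2y_{Mesa} − y_{Nadir} = 0, so y_{Mesa} = 30 − 0.5y_{Nadir}.
By the same steps for Nadir: y_{Nadir} = 33 − 0.5y_{Mesa}.
Solving the two reaction functions simultaneously: (1 − (−0.5)(−0.5))y_{Mesa} = 30 − 0.5·33, so 0.75y_{Mesa} = 13.5 and y_{Mesa} = 18.
Then y_{Nadir} = 33 − 0.5·18 = 24.
Equilibrium price: P = 83 − 42 = 41.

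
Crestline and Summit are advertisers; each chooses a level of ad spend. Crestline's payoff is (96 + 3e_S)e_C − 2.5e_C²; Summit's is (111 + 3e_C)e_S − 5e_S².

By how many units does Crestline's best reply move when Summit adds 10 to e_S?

6

Expanding Crestline's payoff: 96e_C + 3e_Se_C − 2.5e_C².
∂π/∂e_C = 96 + 3e_S − 5e_C = 0, so e_C = 19.2 + 0.6e_S.
The reaction-function slope is 0.6, so a 10-unit rise in e_S moves e_C by 0.6 × 10 = 6. Crestline's best response rises — the actions are strategic complements.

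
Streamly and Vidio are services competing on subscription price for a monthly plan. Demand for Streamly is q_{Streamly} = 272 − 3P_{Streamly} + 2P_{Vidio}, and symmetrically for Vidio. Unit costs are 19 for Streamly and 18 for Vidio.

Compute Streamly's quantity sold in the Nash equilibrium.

189.1875

Streamly's profit: π = (P_{Streamly} − 19)(272 − 3P_{Streamly} + 2P_{Vidio}).
∂π/∂P_{Streamly} = 329 − 6P_{Streamly} + 2P_{Vidio} = 0 ⇒ P_{Streamly} = 329/6 + (1/3)P_{Vidio}.
Similarly P_{Vidio} = 163/3 + (1/3)P_{Streamly}.
Plugging P_{Vidio} into Streamly's best response: P_{Streamly} = 329/6 + (1/3)(163/3 + (1/3)P_{Streamly}) ⇒ (8/9)P_{Streamly} = 1313/18, so P_{Streamly} = 82.0625.
Then P_{Vidio} = 163/3 + (1/3)·82.0625 = 81.6875.
q_{Streamly} = 272 − 3·82.0625 + 2·81.6875 = 189.1875.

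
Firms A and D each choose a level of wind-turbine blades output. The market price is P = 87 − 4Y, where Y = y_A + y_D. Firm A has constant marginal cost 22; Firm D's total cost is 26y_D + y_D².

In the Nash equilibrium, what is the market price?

Firm A's profit: π = y_A(87 − 4(y_A + y_D)) − 22y_A.
∂π/∂y_A = 65 − 8y_A − 4y_D = 0, so y_A = 8.125 − 0.5y_D.
For D: ∂π/∂y_D = 61 − 10y_D − 4y_A = 0 ⇒ y_D = 6.1 − 0.4y_A.
Plugging y_D into A's best response: y_A = 8.125 − 0.5(6.1 − 0.4y_A) ⇒ 0.8y_A = 5.075, so y_A = 203/32.
Then y_D = 6.1 − 0.4·(203/32) = 3.5625.
Equilibrium price: P = 87 − 4·(317/32) = 47.375.

47.375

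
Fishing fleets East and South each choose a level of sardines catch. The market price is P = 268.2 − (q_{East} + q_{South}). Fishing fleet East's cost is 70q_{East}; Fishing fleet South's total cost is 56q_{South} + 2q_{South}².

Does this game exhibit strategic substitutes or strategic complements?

strategic substitutes

Fishing fleet East's profit: π = q_{East}(268.2 − (q_{East} + q_{South})) − 70q_{East}.
∂π/∂q_{East} = 198.2 − 2q_{East} − q_{South} = 0, so q_{East} = 99.1 − 0.5q_{South}.
The best-response slope dq_{East}/dq_{South} = −0.5 < 0: the reaction function is downward-sloping, so the choices are strategic substitutes.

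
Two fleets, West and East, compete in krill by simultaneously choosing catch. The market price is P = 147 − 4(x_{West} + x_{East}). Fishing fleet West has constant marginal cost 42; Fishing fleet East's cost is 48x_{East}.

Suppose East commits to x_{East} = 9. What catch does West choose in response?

Fishing fleet West's profit: π = x_{West}(147 − 4(x_{West} + x_{East})) − 42x_{West}.
∂π/∂x_{West} = 105 − 8x_{West} − 4x_{East} = 0, so x_{West} = 13.125 − 0.5x_{East}.
At x_{East} = 9: x_{West} = 13.125 − 0.5·9 = 8.625.

8.625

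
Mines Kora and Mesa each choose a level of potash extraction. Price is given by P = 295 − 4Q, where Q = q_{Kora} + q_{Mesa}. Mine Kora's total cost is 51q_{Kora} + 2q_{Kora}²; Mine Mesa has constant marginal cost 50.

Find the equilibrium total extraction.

Mine Kora's profit: π = q_{Kora}(295 − 4(q_{Kora} + q_{Mesa})) − 51q_{Kora} − 2q_{Kora}².
∂π/∂q_{Kora} = 244 − 12q_{Kora} − 4q_{Mesa} = 0, so q_{Kora} = 61/3 − (1/3)q_{Mesa}.
For Mesa: ∂π/∂q_{Mesa} = 245 − 8q_{Mesa} − 4q_{Kora} = 0 ⇒ q_{Mesa} = 30.625 − 0.5q_{Kora}.
Substituting the second reaction function into the first: q_{Kora} = 61/3 − (1/3)(30.625 − 0.5q_{Kora}), which gives (5/6)q_{Kora} = 10.125 ⇒ q_{Kora} = 12.15.
Then q_{Mesa} = 30.625 − 0.5·12.15 = 24.55.
Total extraction: 12.15 + 24.55 = 36.7.

36.7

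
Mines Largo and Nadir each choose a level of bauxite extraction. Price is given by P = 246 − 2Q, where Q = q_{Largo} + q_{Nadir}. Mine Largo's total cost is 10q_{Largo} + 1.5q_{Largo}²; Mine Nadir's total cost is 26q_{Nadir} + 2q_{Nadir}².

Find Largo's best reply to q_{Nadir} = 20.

28

Mine Largo's profit: π = q_{Largo}(246 − 2(q_{Largo} + q_{Nadir})) − 10q_{Largo} − 1.5q_{Largo}².
∂π/∂q_{Largo} = 236 − 7q_{Largo} − 2q_{Nadir} = 0, so q_{Largo} = 236/7 − (2/7)q_{Nadir}.
At q_{Nadir} = 20: q_{Largo} = 236/7 − (2/7)·20 = 28.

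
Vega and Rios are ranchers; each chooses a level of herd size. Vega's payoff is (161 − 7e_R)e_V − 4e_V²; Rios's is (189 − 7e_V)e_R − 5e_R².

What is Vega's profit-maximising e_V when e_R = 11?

10.5

Expanding Vega's payoff: 161e_V − 7e_Re_V − 4e_V².
∂π/∂e_V = 161 − 7e_R − 8e_V = 0, so e_V = 20.125 − 0.875e_R.
At e_R = 11: e_V = 20.125 − 0.875·11 = 10.5.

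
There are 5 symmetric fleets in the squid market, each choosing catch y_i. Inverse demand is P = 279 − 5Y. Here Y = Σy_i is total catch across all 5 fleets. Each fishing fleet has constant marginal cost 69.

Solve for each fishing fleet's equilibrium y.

7

A representative fishing fleet's profit is π_i = y_i(279 − 5Y) − 69y_i, with Y = y_i + Σ_{j≠i} y_j.
First-order condition: 210 − 10y_i − 5Σ_{j≠i} y_j = 0.
In a symmetric equilibrium every fishing fleet chooses the same y, so Σ_{j≠i} y_j = 4y. The condition becomes 210 − 30y = 0, giving y = 210/30 = 7.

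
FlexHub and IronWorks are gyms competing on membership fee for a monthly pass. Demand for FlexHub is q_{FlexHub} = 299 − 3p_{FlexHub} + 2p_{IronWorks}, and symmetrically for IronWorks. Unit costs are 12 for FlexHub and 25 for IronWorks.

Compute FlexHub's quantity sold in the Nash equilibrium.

FlexHub's profit: π = (p_{FlexHub} − 12)(299 − 3p_{FlexHub} + 2p_{IronWorks}).
∂π/∂p_{FlexHub} = 335 − 6p_{FlexHub} + 2p_{IronWorks} = 0 ⇒ p_{FlexHub} = 335/6 + (1/3)p_{IronWorks}.
Similarly p_{IronWorks} = 187/3 + (1/3)p_{FlexHub}.
Plugging p_{IronWorks} into FlexHub's best response: p_{FlexHub} = 335/6 + (1/3)(187/3 + (1/3)p_{FlexHub}) ⇒ (8/9)p_{FlexHub} = 1379/18, so p_{FlexHub} = 86.1875.
Then p_{IronWorks} = 187/3 + (1/3)·86.1875 = 91.0625.
q_{FlexHub} = 299 − 3·86.1875 + 2·91.0625 = 222.5625.

222.5625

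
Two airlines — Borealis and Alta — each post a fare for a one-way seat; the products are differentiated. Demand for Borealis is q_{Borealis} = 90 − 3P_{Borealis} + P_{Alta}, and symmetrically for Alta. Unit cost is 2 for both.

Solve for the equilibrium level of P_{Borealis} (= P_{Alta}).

19.2

Borealis's profit: π = (P_{Borealis} − 2)(90 − 3P_{Borealis} + P_{Alta}).
∂π/∂P_{Borealis} = 96 − 6P_{Borealis} + P_{Alta} = 0 ⇒ P_{Borealis} = 16 + (1/6)P_{Alta}.
Setting P_{Borealis} = P_{Alta} in the reaction function: P_{Borealis} = 16 + (1/6)P_{Borealis}, so P_{Borealis} = 16 / (5/6) = 19.2.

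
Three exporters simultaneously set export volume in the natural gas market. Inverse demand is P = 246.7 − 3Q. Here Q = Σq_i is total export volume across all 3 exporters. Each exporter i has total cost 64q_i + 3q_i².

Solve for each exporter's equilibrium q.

10.15

A representative exporter's profit is π_i = q_i(246.7 − 3Q) − 64q_i − 3q_i², with Q = q_i + Σ_{j≠i} q_j.
First-order condition: 182.7 − 12q_i − 3Σ_{j≠i} q_j = 0.
In a symmetric equilibrium every exporter chooses the same q, so Σ_{j≠i} q_j = 2q. The condition becomes 182.7 − 18q = 0, giving q = 182.7/18 = 10.15.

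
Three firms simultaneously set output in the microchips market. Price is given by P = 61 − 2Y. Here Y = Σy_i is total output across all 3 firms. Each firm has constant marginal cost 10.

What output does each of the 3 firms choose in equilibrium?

A representative firm's profit is π_i = y_i(61 − 2Y) − 10y_i, with Y = y_i + Σ_{j≠i} y_j.
First-order condition: 51 − 4y_i − 2Σ_{j≠i} y_j = 0.
Imposing symmetry (y_j = y for all j) turns Σ_{j≠i} y_j into 2y, so 51 = 8y and y = 6.375.

6.375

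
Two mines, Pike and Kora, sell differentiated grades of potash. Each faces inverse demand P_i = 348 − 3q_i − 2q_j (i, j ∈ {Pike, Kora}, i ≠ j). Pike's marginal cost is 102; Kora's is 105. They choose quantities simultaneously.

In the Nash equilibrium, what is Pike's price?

194.8125

Mine Pike's profit: π = q_{Pike}(348 − 3q_{Pike} − 2q_{Kora}) − 102q_{Pike}.
∂π/∂q_{Pike} = 246 − 6q_{Pike} − 2q_{Kora} = 0 ⇒ q_{Pike} = 41 − (1/3)q_{Kora}.
Similarly q_{Kora} = 40.5 − (1/3)q_{Pike}.
Plugging q_{Kora} into Pike's best response: q_{Pike} = 41 − (1/3)(40.5 − (1/3)q_{Pike}) ⇒ (8/9)q_{Pike} = 27.5, so q_{Pike} = 30.9375.
Then q_{Kora} = 40.5 − (1/3)·30.9375 = 30.1875.
P_{Pike} = 348 − 3·30.9375 − 2·30.1875 = 194.8125.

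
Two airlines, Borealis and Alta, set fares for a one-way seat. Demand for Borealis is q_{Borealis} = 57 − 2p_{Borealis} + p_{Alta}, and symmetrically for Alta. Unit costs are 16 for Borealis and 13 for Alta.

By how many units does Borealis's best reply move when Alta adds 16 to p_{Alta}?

4

Borealis's profit: π = (p_{Borealis} − 16)(57 − 2p_{Borealis} + p_{Alta}).
∂π/∂p_{Borealis} = 89 − 4p_{Borealis} + p_{Alta} = 0 ⇒ p_{Borealis} = 22.25 + 0.25p_{Alta}.
The reaction-function slope is 0.25, so a 16-unit rise in p_{Alta} moves p_{Borealis} by 0.25 × 16 = 4. Borealis's best response rises — the actions are strategic complements.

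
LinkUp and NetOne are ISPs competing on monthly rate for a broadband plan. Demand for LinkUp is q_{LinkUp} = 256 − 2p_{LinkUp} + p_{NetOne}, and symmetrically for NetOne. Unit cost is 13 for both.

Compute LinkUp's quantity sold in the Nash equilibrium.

LinkUp's profit: π = (p_{LinkUp} − 13)(256 − 2p_{LinkUp} + p_{NetOne}).
∂π/∂p_{LinkUp} = 282 − 4p_{LinkUp} + p_{NetOne} = 0 ⇒ p_{LinkUp} = 70.5 + 0.25p_{NetOne}.
Setting p_{LinkUp} = p_{NetOne} in the reaction function: p_{LinkUp} = 70.5 + 0.25p_{LinkUp}, so p_{LinkUp} = 70.5 / 0.75 = 94.
q_{LinkUp} = 256 − 2·94 + 94 = 162.

162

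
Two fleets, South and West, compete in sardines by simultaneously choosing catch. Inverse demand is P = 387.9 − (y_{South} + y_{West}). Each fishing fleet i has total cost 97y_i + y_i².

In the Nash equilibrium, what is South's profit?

Fishing fleet South's profit: π = y_{South}(387.9 − (y_{South} + y_{West})) − 97y_{South} − y_{South}².
∂π/∂y_{South} = 290.9 − 4y_{South} − y_{West} = 0, so y_{South} = 72.725 − 0.25y_{West}.
The game is symmetric, so in equilibrium y_{West} = y_{South}: the reaction function gives 1.25y_{South} = 72.725, hence y_{South} = 58.18.
Price P = 387.9 − 116.36 = 271.54.
South's profit: (271.54 − 97)·58.18 − (58.18)² = 6769.8248.

6769.8248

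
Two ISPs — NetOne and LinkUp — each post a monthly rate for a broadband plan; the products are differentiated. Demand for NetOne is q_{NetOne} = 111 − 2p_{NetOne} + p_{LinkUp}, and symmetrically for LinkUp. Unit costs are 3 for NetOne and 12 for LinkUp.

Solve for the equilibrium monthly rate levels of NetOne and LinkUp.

NetOne's profit: π = (p_{NetOne} − 3)(111 − 2p_{NetOne} + p_{LinkUp}).
∂π/∂p_{NetOne} = 117 − 4p_{NetOne} + p_{LinkUp} = 0 ⇒ p_{NetOne} = 29.25 + 0.25p_{LinkUp}.
Similarly p_{LinkUp} = 33.75 + 0.25p_{NetOne}.
Plugging p_{LinkUp} into NetOne's best response: p_{NetOne} = 29.25 + 0.25(33.75 + 0.25p_{NetOne}) ⇒ 0.9375p_{NetOne} = 37.6875, so p_{NetOne} = 40.2.
Then p_{LinkUp} = 33.75 + 0.25·40.2 = 43.8.

40.2, 43.8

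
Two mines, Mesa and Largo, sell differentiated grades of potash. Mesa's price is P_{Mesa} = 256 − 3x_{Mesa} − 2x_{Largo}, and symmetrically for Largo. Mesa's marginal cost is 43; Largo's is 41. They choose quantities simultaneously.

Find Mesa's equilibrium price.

Mine Mesa's profit: π = x_{Mesa}(256 − 3x_{Mesa} − 2x_{Largo}) − 43x_{Mesa}.
∂π/∂x_{Mesa} = 213 − 6x_{Mesa} − 2x_{Largo} = 0 ⇒ x_{Mesa} = 35.5 − (1/3)x_{Largo}.
Similarly x_{Largo} = 215/6 − (1/3)x_{Mesa}.
Plugging x_{Largo} into Mesa's best response: x_{Mesa} = 35.5 − (1/3)(215/6 − (1/3)x_{Mesa}) ⇒ (8/9)x_{Mesa} = 212/9, so x_{Mesa} = 26.5.
Then x_{Largo} = 215/6 − (1/3)·26.5 = 27.
P_{Mesa} = 256 − 3·26.5 − 2·27 = 122.5.

122.5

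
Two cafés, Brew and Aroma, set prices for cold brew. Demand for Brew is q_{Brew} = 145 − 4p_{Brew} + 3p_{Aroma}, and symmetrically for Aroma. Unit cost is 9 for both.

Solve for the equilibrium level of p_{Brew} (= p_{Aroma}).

Brew's profit: π = (p_{Brew} − 9)(145 − 4p_{Brew} + 3p_{Aroma}).
∂π/∂p_{Brew} = 181 − 8p_{Brew} + 3p_{Aroma} = 0 ⇒ p_{Brew} = 22.625 + 0.375p_{Aroma}.
Setting p_{Brew} = p_{Aroma} in the reaction function: p_{Brew} = 22.625 + 0.375p_{Brew}, so p_{Brew} = 22.625 / 0.625 = 36.2.

36.2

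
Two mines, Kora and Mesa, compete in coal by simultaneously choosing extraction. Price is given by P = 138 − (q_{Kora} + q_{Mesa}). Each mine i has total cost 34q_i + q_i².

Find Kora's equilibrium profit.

Mine Kora's profit: π = q_{Kora}(138 − (q_{Kora} + q_{Mesa})) − 34q_{Kora} − q_{Kora}².
∂π/∂q_{Kora} = 104 − 4q_{Kora} − q_{Mesa} = 0, so q_{Kora} = 26 − 0.25q_{Mesa}.
The game is symmetric, so in equilibrium q_{Mesa} = q_{Kora}: the reaction function gives 1.25q_{Kora} = 26, hence q_{Kora} = 20.8.
Price P = 138 − 41.6 = 96.4.
Kora's profit: (96.4 − 34)·20.8 − (20.8)² = 865.28.

865.28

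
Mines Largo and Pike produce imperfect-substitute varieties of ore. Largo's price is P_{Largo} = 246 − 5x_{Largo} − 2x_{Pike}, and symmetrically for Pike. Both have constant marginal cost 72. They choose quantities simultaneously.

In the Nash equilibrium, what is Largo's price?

144.5

Mine Largo's profit: π = x_{Largo}(246 − 5x_{Largo} − 2x_{Pike}) − 72x_{Largo}.
∂π/∂x_{Largo} = 174 − 10x_{Largo} − 2x_{Pike} = 0 ⇒ x_{Largo} = 17.4 − 0.2x_{Pike}.
The game is symmetric, so in equilibrium x_{Pike} = x_{Largo}: the reaction function gives 1.2x_{Largo} = 17.4, hence x_{Largo} = 14.5.
P_{Largo} = 246 − 5·14.5 − 2·14.5 = 144.5.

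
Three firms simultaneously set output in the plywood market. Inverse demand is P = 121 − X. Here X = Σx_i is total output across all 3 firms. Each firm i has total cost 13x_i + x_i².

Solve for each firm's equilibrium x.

18

A representative firm's profit is π_i = x_i(121 − X) − 13x_i − x_i², with X = x_i + Σ_{j≠i} x_j.
First-order condition: 108 − 4x_i − Σ_{j≠i} x_j = 0.
In a symmetric equilibrium every firm chooses the same x, so Σ_{j≠i} x_j = 2x. The condition becomes 108 − 6x = 0, giving x = 108/6 = 18.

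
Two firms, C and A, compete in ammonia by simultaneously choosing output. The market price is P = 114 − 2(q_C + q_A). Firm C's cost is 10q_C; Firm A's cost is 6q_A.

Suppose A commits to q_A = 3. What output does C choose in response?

Firm C's profit: π = q_C(114 − 2(q_C + q_A)) − 10q_C.
∂π/∂q_C = 104 − 4q_C − 2q_A = 0, so q_C = 26 − 0.5q_A.
At q_A = 3: q_C = 26 − 0.5·3 = 24.5.

24.5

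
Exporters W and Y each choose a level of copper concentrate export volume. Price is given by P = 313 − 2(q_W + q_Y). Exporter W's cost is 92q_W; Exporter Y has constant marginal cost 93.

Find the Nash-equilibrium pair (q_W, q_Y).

Exporter W's profit: π = q_W(313 − 2(q_W + q_Y)) − 92q_W.
∂π/∂q_W = 221 − 4q_W − 2q_Y = 0, so q_W = 55.25 − 0.5q_Y.
By the same steps for Y: q_Y = 55 − 0.5q_W.
Substituting the second reaction function into the first: q_W = 55.25 − 0.5(55 − 0.5q_W), which gives 0.75q_W = 27.75 ⇒ q_W = 37.
Then q_Y = 55 − 0.5·37 = 36.5.

37, 36.5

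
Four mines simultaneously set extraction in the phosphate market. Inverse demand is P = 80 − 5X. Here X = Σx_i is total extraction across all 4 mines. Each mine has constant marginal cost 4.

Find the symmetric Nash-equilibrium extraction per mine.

3.04

A representative mine's profit is π_i = x_i(80 − 5X) − 4x_i, with X = x_i + Σ_{j≠i} x_j.
First-order condition: 76 − 10x_i − 5Σ_{j≠i} x_j = 0.
With identical mines, set every x_j = x: then 76 − 10x − 15x = 0, i.e. x = 76/25 = 3.04.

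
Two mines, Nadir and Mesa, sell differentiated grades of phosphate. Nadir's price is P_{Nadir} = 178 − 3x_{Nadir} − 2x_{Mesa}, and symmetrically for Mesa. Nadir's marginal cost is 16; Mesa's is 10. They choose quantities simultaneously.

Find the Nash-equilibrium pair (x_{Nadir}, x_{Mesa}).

Mine Nadir's profit: π = x_{Nadir}(178 − 3x_{Nadir} − 2x_{Mesa}) − 16x_{Nadir}.
∂π/∂x_{Nadir} = 162 − 6x_{Nadir} − 2x_{Mesa} = 0 ⇒ x_{Nadir} = 27 − (1/3)x_{Mesa}.
Similarly x_{Mesa} = 28 − (1/3)x_{Nadir}.
Solving the two reaction functions simultaneously: (1 − (−1/3)(−1/3))x_{Nadir} = 27 − (1/3)·28, so (8/9)x_{Nadir} = 53/3 and x_{Nadir} = 19.875.
Then x_{Mesa} = 28 − (1/3)·19.875 = 21.375.

19.875, 21.375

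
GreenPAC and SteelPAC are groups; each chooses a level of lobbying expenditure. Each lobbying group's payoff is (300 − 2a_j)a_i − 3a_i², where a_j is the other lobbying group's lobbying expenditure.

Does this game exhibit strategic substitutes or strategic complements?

GreenPAC's payoff is (300 − 2a_S)a_G − 3a_G².
∂π/∂a_G = 300 − 2a_S − 6a_G = 0, so a_G = 50 − (1/3)a_S.
The best-response slope da_G/da_S = −1/3 < 0: the reaction function is downward-sloping, so the choices are strategic substitutes.

strategic substitutes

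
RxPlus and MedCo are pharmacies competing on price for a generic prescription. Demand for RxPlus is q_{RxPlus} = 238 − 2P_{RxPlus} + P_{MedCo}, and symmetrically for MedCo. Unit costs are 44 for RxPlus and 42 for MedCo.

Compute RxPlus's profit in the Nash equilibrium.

RxPlus's profit: π = (P_{RxPlus} − 44)(238 − 2P_{RxPlus} + P_{MedCo}).
∂π/∂P_{RxPlus} = 326 − 4P_{RxPlus} + P_{MedCo} = 0 ⇒ P_{RxPlus} = 81.5 + 0.25P_{MedCo}.
Similarly P_{MedCo} = 80.5 + 0.25P_{RxPlus}.
Solving the two reaction functions simultaneously: (1 − (0.25)(0.25))P_{RxPlus} = 81.5 + 0.25·80.5, so 0.9375P_{RxPlus} = 101.625 and P_{RxPlus} = 108.4.
Then P_{MedCo} = 80.5 + 0.25·108.4 = 107.6.
q_{RxPlus} = 238 − 2·108.4 + 107.6 = 128.8.
Profit = (108.4 − 44)·128.8 = 8294.72.

8294.72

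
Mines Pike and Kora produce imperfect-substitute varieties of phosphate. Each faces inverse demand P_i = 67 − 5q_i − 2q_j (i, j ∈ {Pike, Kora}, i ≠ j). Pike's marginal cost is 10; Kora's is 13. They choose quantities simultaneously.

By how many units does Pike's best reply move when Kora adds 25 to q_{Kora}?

Mine Pike's profit: π = q_{Pike}(67 − 5q_{Pike} − 2q_{Kora}) − 10q_{Pike}.
∂π/∂q_{Pike} = 57 − 10q_{Pike} − 2q_{Kora} = 0 ⇒ q_{Pike} = 5.7 − 0.2q_{Kora}.
The reaction-function slope is −0.2, so a 25-unit rise in q_{Kora} moves q_{Pike} by −0.2 × 25 = −5. Pike's best response falls — the actions are strategic substitutes.

-5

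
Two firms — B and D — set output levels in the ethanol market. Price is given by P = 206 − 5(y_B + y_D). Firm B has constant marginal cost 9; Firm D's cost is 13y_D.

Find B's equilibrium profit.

897.8

Firm B's profit: π = y_B(206 − 5(y_B + y_D)) − 9y_B.
∂π/∂y_B = 197 − 10y_B − 5y_D = 0, so y_B = 19.7 − 0.5y_D.
By the same steps for D: y_D = 19.3 − 0.5y_B.
Plugging y_D into B's best response: y_B = 19.7 − 0.5(19.3 − 0.5y_B) ⇒ 0.75y_B = 10.05, so y_B = 13.4.
Then y_D = 19.3 − 0.5·13.4 = 12.6.
Price P = 206 − 5·26 = 76.
B's profit: (76 − 9)·13.4 = 897.8.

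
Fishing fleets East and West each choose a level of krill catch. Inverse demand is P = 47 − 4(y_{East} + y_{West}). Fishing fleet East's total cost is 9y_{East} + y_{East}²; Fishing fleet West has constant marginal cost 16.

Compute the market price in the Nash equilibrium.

Fishing fleet East's profit: π = y_{East}(47 − 4(y_{East} + y_{West})) − 9y_{East} − y_{East}².
∂π/∂y_{East} = 38 − 10y_{East} − 4y_{West} = 0, so y_{East} = 3.8 − 0.4y_{West}.
For West: ∂π/∂y_{West} = 31 − 8y_{West} − 4y_{East} = 0 ⇒ y_{West} = 3.875 − 0.5y_{East}.
Solving the two reaction functions simultaneously: (1 − (−0.4)(−0.5))y_{East} = 3.8 − 0.4·3.875, so 0.8y_{East} = 2.25 and y_{East} = 2.8125.
Then y_{West} = 3.875 − 0.5·2.8125 = 79/32.
Equilibrium price: P = 47 − 4·(169/32) = 25.875.

25.875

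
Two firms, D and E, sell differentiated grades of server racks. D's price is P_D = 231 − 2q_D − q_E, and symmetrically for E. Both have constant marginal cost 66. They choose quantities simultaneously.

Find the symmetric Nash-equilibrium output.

Firm D's profit: π = q_D(231 − 2q_D − q_E) − 66q_D.
∂π/∂q_D = 165 − 4q_D − q_E = 0 ⇒ q_D = 41.25 − 0.25q_E.
By symmetry q_E = q_D; substituting into the reaction function, 1.25q_D = 41.25 and q_D = 33.

33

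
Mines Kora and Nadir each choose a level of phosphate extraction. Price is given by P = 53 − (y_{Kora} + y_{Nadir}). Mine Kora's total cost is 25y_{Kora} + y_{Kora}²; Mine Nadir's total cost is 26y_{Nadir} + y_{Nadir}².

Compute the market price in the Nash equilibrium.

42

Mine Kora's profit: π = y_{Kora}(53 − (y_{Kora} + y_{Nadir})) − 25y_{Kora} − y_{Kora}².
∂π/∂y_{Kora} = 28 − 4y_{Kora} − y_{Nadir} = 0, so y_{Kora} = 7 − 0.25y_{Nadir}.
By the same steps for Nadir: y_{Nadir} = 6.75 − 0.25y_{Kora}.
Solving the two reaction functions simultaneously: (1 − (−0.25)(−0.25))y_{Kora} = 7 − 0.25·6.75, so 0.9375y_{Kora} = 5.3125 and y_{Kora} = 17/3.
Then y_{Nadir} = 6.75 − 0.25·(17/3) = 16/3.
Equilibrium price: P = 53 − 11 = 42.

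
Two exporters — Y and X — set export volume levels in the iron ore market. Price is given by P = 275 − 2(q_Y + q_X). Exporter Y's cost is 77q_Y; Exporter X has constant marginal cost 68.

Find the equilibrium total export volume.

Exporter Y's profit: π = q_Y(275 − 2(q_Y + q_X)) − 77q_Y.
∂π/∂q_Y = 198 − 4q_Y − 2q_X = 0, so q_Y = 49.5 − 0.5q_X.
By the same steps for X: q_X = 51.75 − 0.5q_Y.
Solving the two reaction functions simultaneously: (1 − (−0.5)(−0.5))q_Y = 49.5 − 0.5·51.75, so 0.75q_Y = 23.625 and q_Y = 31.5.
Then q_X = 51.75 − 0.5·31.5 = 36.
Total export volume: 31.5 + 36 = 67.5.

67.5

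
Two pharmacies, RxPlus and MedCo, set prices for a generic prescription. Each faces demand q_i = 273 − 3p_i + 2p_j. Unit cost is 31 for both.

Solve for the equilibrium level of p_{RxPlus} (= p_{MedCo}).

RxPlus's profit: π = (p_{RxPlus} − 31)(273 − 3p_{RxPlus} + 2p_{MedCo}).
∂π/∂p_{RxPlus} = 366 − 6p_{RxPlus} + 2p_{MedCo} = 0 ⇒ p_{RxPlus} = 61 + (1/3)p_{MedCo}.
By symmetry p_{MedCo} = p_{RxPlus}; substituting into the reaction function, (2/3)p_{RxPlus} = 61 and p_{RxPlus} = 91.5.

91.5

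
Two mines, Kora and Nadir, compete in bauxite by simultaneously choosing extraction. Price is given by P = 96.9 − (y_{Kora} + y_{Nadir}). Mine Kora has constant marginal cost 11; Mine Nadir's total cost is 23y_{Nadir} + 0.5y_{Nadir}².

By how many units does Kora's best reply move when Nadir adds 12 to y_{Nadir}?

Mine Kora's profit: π = y_{Kora}(96.9 − (y_{Kora} + y_{Nadir})) − 11y_{Kora}.
∂π/∂y_{Kora} = 85.9 − 2y_{Kora} − y_{Nadir} = 0, so y_{Kora} = 42.95 − 0.5y_{Nadir}.
The reaction-function slope is −0.5, so a 12-unit rise in y_{Nadir} moves y_{Kora} by −0.5 × 12 = −6. Kora's best response falls — the actions are strategic substitutes.

-6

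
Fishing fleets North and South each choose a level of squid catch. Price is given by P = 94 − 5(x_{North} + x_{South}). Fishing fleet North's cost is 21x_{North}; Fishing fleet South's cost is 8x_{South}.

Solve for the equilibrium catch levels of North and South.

Fishing fleet North's profit: π = x_{North}(94 − 5(x_{North} + x_{South})) − 21x_{North}.
∂π/∂x_{North} = 73 − 10x_{North} − 5x_{South} = 0, so x_{North} = 7.3 − 0.5x_{South}.
By the same steps for South: x_{South} = 8.6 − 0.5x_{North}.
Plugging x_{South} into North's best response: x_{North} = 7.3 − 0.5(8.6 − 0.5x_{North}) ⇒ 0.75x_{North} = 3, so x_{North} = 4.
Then x_{South} = 8.6 − 0.5·4 = 6.6.

4, 6.6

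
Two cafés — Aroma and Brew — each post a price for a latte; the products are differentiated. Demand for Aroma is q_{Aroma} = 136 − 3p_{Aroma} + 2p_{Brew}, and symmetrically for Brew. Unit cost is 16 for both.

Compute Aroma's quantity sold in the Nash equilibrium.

Aroma's profit: π = (p_{Aroma} − 16)(136 − 3p_{Aroma} + 2p_{Brew}).
∂π/∂p_{Aroma} = 184 − 6p_{Aroma} + 2p_{Brew} = 0 ⇒ p_{Aroma} = 92/3 + (1/3)p_{Brew}.
The game is symmetric, so in equilibrium p_{Brew} = p_{Aroma}: the reaction function gives (2/3)p_{Aroma} = 92/3, hence p_{Aroma} = 46.
q_{Aroma} = 136 − 3·46 + 2·46 = 90.

90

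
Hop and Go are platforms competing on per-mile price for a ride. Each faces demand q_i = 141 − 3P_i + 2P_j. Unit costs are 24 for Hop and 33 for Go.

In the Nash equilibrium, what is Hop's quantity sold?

92.8125

Hop's profit: π = (P_{Hop} − 24)(141 − 3P_{Hop} + 2P_{Go}).
∂π/∂P_{Hop} = 213 − 6P_{Hop} + 2P_{Go} = 0 ⇒ P_{Hop} = 35.5 + (1/3)P_{Go}.
Similarly P_{Go} = 40 + (1/3)P_{Hop}.
Substituting the second reaction function into the first: P_{Hop} = 35.5 + (1/3)(40 + (1/3)P_{Hop}), which gives (8/9)P_{Hop} = 293/6 ⇒ P_{Hop} = 54.9375.
Then P_{Go} = 40 + (1/3)·54.9375 = 58.3125.
q_{Hop} = 141 − 3·54.9375 + 2·58.3125 = 92.8125.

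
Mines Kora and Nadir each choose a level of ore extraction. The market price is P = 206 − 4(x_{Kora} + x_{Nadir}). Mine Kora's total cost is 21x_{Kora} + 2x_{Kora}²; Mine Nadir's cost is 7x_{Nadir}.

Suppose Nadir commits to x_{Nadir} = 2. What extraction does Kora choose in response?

14.75

Mine Kora's profit: π = x_{Kora}(206 − 4(x_{Kora} + x_{Nadir})) − 21x_{Kora} − 2x_{Kora}².
∂π/∂x_{Kora} = 185 − 12x_{Kora} − 4x_{Nadir} = 0, so x_{Kora} = 185/12 − (1/3)x_{Nadir}.
At x_{Nadir} = 2: x_{Kora} = 185/12 − (1/3)·2 = 14.75.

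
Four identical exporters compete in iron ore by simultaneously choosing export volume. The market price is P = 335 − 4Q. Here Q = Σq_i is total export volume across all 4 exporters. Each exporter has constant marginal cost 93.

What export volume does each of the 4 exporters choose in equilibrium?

A representative exporter's profit is π_i = q_i(335 − 4Q) − 93q_i, with Q = q_i + Σ_{j≠i} q_j.
First-order condition: 242 − 8q_i − 4Σ_{j≠i} q_j = 0.
With identical exporters, set every q_j = q: then 242 − 8q − 12q = 0, i.e. q = 242/20 = 12.1.

12.1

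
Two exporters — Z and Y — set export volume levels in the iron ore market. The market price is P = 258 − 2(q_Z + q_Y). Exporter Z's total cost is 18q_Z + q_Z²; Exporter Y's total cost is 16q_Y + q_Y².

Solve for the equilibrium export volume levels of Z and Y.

29.875, 30.375

Exporter Z's profit: π = q_Z(258 − 2(q_Z + q_Y)) − 18q_Z − q_Z².
∂π/∂q_Z = 240 − 6q_Z − 2q_Y = 0, so q_Z = 40 − (1/3)q_Y.
By the same steps for Y: q_Y = 121/3 − (1/3)q_Z.
Solving the two reaction functions simultaneously: (1 − (−1/3)(−1/3))q_Z = 40 − (1/3)·(121/3), so (8/9)q_Z = 239/9 and q_Z = 29.875.
Then q_Y = 121/3 − (1/3)·29.875 = 30.375.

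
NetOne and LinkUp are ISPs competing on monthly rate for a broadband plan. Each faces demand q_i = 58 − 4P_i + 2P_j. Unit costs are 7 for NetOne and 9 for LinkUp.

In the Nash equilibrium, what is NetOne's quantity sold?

NetOne's profit: π = (P_{NetOne} − 7)(58 − 4P_{NetOne} + 2P_{LinkUp}).
∂π/∂P_{NetOne} = 86 − 8P_{NetOne} + 2P_{LinkUp} = 0 ⇒ P_{NetOne} = 10.75 + 0.25P_{LinkUp}.
Similarly P_{LinkUp} = 11.75 + 0.25P_{NetOne}.
Substituting the second reaction function into the first: P_{NetOne} = 10.75 + 0.25(11.75 + 0.25P_{NetOne}), which gives 0.9375P_{NetOne} = 13.6875 ⇒ P_{NetOne} = 14.6.
Then P_{LinkUp} = 11.75 + 0.25·14.6 = 15.4.
q_{NetOne} = 58 − 4·14.6 + 2·15.4 = 30.4.

30.4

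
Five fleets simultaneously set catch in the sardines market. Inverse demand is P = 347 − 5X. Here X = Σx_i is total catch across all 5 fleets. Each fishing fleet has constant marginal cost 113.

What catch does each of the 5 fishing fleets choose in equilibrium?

7.8

A representative fishing fleet's profit is π_i = x_i(347 − 5X) − 113x_i, with X = x_i + Σ_{j≠i} x_j.
First-order condition: 234 − 10x_i − 5Σ_{j≠i} x_j = 0.
Imposing symmetry (x_j = x for all j) turns Σ_{j≠i} x_j into 4x, so 234 = 30x and x = 7.8.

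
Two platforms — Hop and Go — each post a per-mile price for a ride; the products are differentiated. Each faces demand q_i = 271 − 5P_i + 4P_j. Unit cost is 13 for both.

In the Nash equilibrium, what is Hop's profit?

9245

Hop's profit: π = (P_{Hop} − 13)(271 − 5P_{Hop} + 4P_{Go}).
∂π/∂P_{Hop} = 336 − 10P_{Hop} + 4P_{Go} = 0 ⇒ P_{Hop} = 33.6 + 0.4P_{Go}.
The game is symmetric, so in equilibrium P_{Go} = P_{Hop}: the reaction function gives 0.6P_{Hop} = 33.6, hence P_{Hop} = 56.
q_{Hop} = 271 − 5·56 + 4·56 = 215.
Profit = (56 − 13)·215 = 9245.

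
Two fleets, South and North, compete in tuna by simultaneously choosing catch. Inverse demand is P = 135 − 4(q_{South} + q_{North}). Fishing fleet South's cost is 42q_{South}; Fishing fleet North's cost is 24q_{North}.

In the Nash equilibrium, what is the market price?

67

Fishing fleet South's profit: π = q_{South}(135 − 4(q_{South} + q_{North})) − 42q_{South}.
∂π/∂q_{South} = 93 − 8q_{South} − 4q_{North} = 0, so q_{South} = 11.625 − 0.5q_{North}.
By the same steps for North: q_{North} = 13.875 − 0.5q_{South}.
Substituting the second reaction function into the first: q_{South} = 11.625 − 0.5(13.875 − 0.5q_{South}), which gives 0.75q_{South} = 4.6875 ⇒ q_{South} = 6.25.
Then q_{North} = 13.875 − 0.5·6.25 = 10.75.
Equilibrium price: P = 135 − 4·17 = 67.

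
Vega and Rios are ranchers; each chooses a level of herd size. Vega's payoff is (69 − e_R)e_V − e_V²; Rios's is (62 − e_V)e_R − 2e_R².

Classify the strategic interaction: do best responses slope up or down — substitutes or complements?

Expanding Vega's payoff: 69e_V − e_Re_V − e_V².
∂π/∂e_V = 69 − e_R − 2e_V = 0, so e_V = 34.5 − 0.5e_R.
The best-response slope de_V/de_R = −0.5 < 0: the reaction function is downward-sloping, so the choices are strategic substitutes.

strategic substitutes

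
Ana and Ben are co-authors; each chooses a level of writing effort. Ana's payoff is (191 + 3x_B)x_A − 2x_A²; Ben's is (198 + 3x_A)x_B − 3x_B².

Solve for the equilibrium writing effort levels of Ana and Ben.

116, 91

Expanding Ana's payoff: 191x_A + 3x_Bx_A − 2x_A².
∂π/∂x_A = 191 + 3x_B − 4x_A = 0, so x_A = 47.75 + 0.75x_B.
Likewise for Ben: x_B = 33 + 0.5x_A.
Solving the two reaction functions simultaneously: (1 − (0.75)(0.5))x_A = 47.75 + 0.75·33, so 0.625x_A = 72.5 and x_A = 116.
Then x_B = 33 + 0.5·116 = 91.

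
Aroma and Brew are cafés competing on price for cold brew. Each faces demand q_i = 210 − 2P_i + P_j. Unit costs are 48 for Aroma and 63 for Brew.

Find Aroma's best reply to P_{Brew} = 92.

99.5

Aroma's profit: π = (P_{Aroma} − 48)(210 − 2P_{Aroma} + P_{Brew}).
∂π/∂P_{Aroma} = 306 − 4P_{Aroma} + P_{Brew} = 0 ⇒ P_{Aroma} = 76.5 + 0.25P_{Brew}.
At P_{Brew} = 92: P_{Aroma} = 76.5 + 0.25·92 = 99.5.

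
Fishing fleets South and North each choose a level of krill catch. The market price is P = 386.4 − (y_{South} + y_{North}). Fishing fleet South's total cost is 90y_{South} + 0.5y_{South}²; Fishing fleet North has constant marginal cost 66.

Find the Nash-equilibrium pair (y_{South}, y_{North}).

54.48, 132.96

Fishing fleet South's profit: π = y_{South}(386.4 − (y_{South} + y_{North})) − 90y_{South} − 0.5y_{South}².
∂π/∂y_{South} = 296.4 − 3y_{South} − y_{North} = 0, so y_{South} = 98.8 − (1/3)y_{North}.
For North: ∂π/∂y_{North} = 320.4 − 2y_{North} − y_{South} = 0 ⇒ y_{North} = 160.2 − 0.5y_{South}.
Plugging y_{North} into South's best response: y_{South} = 98.8 − (1/3)(160.2 − 0.5y_{South}) ⇒ (5/6)y_{South} = 45.4, so y_{South} = 54.48.
Then y_{North} = 160.2 − 0.5·54.48 = 132.96.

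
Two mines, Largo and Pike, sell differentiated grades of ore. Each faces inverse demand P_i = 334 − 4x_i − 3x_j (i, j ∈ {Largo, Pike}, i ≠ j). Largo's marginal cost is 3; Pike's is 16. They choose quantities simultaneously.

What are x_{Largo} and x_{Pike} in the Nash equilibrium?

Mine Largo's profit: π = x_{Largo}(334 − 4x_{Largo} − 3x_{Pike}) − 3x_{Largo}.
∂π/∂x_{Largo} = 331 − 8x_{Largo} − 3x_{Pike} = 0 ⇒ x_{Largo} = 41.375 − 0.375x_{Pike}.
Similarly x_{Pike} = 39.75 − 0.375x_{Largo}.
Plugging x_{Pike} into Largo's best response: x_{Largo} = 41.375 − 0.375(39.75 − 0.375x_{Largo}) ⇒ (55/64)x_{Largo} = 847/32, so x_{Largo} = 30.8.
Then x_{Pike} = 39.75 − 0.375·30.8 = 28.2.

30.8, 28.2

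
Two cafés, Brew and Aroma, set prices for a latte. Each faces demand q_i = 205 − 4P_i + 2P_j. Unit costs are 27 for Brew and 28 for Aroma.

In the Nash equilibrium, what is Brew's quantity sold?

Brew's profit: π = (P_{Brew} − 27)(205 − 4P_{Brew} + 2P_{Aroma}).
∂π/∂P_{Brew} = 313 − 8P_{Brew} + 2P_{Aroma} = 0 ⇒ P_{Brew} = 39.125 + 0.25P_{Aroma}.
Similarly P_{Aroma} = 39.625 + 0.25P_{Brew}.
Substituting the second reaction function into the first: P_{Brew} = 39.125 + 0.25(39.625 + 0.25P_{Brew}), which gives 0.9375P_{Brew} = 1569/32 ⇒ P_{Brew} = 52.3.
Then P_{Aroma} = 39.625 + 0.25·52.3 = 52.7.
q_{Brew} = 205 − 4·52.3 + 2·52.7 = 101.2.

101.2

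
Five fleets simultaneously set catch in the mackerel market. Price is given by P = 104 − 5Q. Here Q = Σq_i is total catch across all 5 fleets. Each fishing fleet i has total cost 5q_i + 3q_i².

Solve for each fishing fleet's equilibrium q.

2.75

A representative fishing fleet's profit is π_i = q_i(104 − 5Q) − 5q_i − 3q_i², with Q = q_i + Σ_{j≠i} q_j.
First-order condition: 99 − 16q_i − 5Σ_{j≠i} q_j = 0.
In a symmetric equilibrium every fishing fleet chooses the same q, so Σ_{j≠i} q_j = 4q. The condition becomes 99 − 36q = 0, giving q = 99/36 = 2.75.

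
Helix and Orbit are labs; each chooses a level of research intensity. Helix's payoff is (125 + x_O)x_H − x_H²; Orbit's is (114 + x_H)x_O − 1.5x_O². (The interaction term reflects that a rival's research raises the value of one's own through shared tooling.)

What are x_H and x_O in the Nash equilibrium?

Expanding Helix's payoff: 125x_H + x_Ox_H − x_H².
∂π/∂x_H = 125 + x_O − 2x_H = 0, so x_H = 62.5 + 0.5x_O.
Likewise for Orbit: x_O = 38 + (1/3)x_H.
Solving the two reaction functions simultaneously: (1 − (0.5)(1/3))x_H = 62.5 + 0.5·38, so (5/6)x_H = 81.5 and x_H = 97.8.
Then x_O = 38 + (1/3)·97.8 = 70.6.

97.8, 70.6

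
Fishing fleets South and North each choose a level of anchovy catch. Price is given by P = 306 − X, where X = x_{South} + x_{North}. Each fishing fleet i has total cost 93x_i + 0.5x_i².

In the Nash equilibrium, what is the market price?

199.5

Fishing fleet South's profit: π = x_{South}(306 − (x_{South} + x_{North})) − 93x_{South} − 0.5x_{South}².
∂π/∂x_{South} = 213 − 3x_{South} − x_{North} = 0, so x_{South} = 71 − (1/3)x_{North}.
By symmetry x_{North} = x_{South}; substituting into the reaction function, (4/3)x_{South} = 71 and x_{South} = 53.25.
Equilibrium price: P = 306 − 106.5 = 199.5.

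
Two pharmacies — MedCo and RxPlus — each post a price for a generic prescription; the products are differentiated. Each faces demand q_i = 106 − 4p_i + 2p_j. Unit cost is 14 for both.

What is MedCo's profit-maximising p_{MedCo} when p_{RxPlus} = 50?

MedCo's profit: π = (p_{MedCo} − 14)(106 − 4p_{MedCo} + 2p_{RxPlus}).
∂π/∂p_{MedCo} = 162 − 8p_{MedCo} + 2p_{RxPlus} = 0 ⇒ p_{MedCo} = 20.25 + 0.25p_{RxPlus}.
At p_{RxPlus} = 50: p_{MedCo} = 20.25 + 0.25·50 = 32.75.

32.75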